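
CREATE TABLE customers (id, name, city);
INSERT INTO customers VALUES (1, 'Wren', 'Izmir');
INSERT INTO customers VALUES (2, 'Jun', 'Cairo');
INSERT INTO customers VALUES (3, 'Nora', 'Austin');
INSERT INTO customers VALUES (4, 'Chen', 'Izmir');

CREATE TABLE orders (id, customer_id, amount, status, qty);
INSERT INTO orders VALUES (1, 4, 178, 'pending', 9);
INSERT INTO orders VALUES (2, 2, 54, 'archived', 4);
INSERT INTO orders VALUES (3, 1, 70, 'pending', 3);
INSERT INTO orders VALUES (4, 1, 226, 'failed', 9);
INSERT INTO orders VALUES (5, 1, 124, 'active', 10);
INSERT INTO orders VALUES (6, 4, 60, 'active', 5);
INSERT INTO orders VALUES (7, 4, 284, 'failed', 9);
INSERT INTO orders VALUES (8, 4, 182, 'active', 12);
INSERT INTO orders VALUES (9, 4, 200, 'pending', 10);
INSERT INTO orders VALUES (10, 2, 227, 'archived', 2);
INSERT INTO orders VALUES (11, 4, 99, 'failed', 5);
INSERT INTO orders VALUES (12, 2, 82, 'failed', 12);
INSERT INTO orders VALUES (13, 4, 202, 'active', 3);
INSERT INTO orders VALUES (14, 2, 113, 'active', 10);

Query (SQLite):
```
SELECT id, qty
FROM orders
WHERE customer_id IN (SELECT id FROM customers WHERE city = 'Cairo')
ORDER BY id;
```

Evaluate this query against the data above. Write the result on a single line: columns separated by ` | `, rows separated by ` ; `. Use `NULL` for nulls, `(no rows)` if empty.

2 | 4 ; 10 | 2 ; 12 | 12 ; 14 | 10

Inner query: customers.id where city = 'Cairo'.
Outer: keep orders rows whose customer_id is in that set.
Inner query → {2}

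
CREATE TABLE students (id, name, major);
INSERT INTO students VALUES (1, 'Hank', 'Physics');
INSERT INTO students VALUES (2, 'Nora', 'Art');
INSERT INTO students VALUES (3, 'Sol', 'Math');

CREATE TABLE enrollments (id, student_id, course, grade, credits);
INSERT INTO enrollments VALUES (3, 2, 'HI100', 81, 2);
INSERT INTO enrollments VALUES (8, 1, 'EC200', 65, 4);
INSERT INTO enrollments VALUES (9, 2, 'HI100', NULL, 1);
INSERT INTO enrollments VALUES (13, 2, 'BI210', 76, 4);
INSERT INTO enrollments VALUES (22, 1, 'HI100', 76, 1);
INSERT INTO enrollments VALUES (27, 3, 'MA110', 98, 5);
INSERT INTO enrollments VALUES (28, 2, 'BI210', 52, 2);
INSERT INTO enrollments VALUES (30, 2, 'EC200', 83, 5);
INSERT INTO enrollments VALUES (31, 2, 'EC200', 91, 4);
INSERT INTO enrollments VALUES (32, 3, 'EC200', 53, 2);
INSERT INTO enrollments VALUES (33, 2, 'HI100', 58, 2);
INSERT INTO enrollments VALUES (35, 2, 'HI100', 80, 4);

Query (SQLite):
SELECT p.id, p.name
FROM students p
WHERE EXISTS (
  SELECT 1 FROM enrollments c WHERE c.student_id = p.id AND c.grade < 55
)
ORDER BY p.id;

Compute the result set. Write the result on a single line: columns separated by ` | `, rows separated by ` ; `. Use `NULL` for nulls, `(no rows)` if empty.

2 | Nora ; 3 | Sol

For each students row, check whether any enrollments with matching student_id has grade < 55.
Keep rows where that is true.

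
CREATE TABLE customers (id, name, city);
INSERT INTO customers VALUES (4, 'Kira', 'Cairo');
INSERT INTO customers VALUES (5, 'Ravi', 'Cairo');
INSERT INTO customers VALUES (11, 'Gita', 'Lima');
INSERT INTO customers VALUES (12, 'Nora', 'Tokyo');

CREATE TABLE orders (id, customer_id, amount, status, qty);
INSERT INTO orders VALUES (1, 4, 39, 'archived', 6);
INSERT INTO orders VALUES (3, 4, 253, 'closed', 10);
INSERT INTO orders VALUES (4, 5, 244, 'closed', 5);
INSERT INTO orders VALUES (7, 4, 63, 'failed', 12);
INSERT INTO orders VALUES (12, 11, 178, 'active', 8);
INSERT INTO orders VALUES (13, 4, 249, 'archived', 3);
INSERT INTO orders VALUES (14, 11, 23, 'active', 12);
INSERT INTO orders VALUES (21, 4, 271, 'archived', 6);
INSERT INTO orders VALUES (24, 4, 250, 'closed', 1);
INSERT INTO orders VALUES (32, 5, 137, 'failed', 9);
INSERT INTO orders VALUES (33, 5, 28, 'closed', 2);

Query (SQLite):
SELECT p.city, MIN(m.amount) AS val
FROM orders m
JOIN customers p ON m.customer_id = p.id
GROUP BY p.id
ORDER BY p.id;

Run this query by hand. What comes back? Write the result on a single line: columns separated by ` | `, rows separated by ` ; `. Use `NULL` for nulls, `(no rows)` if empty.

Join each orders row to its customers via customer_id.
Group joined rows by customers.id; compute MIN(m.amount) per group.
  4: ids {1, 3, 7, 13, 21, 24} → MIN(m.amount)=39
  5: ids {4, 32, 33} → MIN(m.amount)=28
  11: ids {12, 14} → MIN(m.amount)=23

Cairo | 39 ; Cairo | 28 ; Lima | 23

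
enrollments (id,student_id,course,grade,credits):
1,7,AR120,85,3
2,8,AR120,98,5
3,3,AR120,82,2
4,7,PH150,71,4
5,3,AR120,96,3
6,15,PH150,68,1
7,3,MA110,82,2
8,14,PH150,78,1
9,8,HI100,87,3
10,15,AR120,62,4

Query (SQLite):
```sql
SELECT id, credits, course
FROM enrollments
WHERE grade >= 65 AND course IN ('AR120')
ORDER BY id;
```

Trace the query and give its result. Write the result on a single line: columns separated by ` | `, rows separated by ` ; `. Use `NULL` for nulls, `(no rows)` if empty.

grade >= 65: ids {1, 2, 3, 4, 5, 6, 7, 8, 9}
course IN ('AR120'): ids {1, 2, 3, 5, 10}
Combine with AND.

1 | 3 | AR120 ; 2 | 5 | AR120 ; 3 | 2 | AR120 ; 5 | 3 | AR120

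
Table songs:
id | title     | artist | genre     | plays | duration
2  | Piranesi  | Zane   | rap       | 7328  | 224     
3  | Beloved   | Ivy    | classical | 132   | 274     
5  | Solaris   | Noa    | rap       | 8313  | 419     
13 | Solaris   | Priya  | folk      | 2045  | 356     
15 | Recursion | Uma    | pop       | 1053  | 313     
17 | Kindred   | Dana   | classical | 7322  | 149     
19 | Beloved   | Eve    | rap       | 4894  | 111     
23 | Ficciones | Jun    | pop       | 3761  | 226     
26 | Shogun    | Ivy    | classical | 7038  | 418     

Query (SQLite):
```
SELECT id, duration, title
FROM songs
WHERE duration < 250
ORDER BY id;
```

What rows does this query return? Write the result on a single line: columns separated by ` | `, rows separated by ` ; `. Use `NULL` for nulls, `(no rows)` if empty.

duration < 250: ids {2, 17, 19, 23}

2 | 224 | Piranesi ; 17 | 149 | Kindred ; 19 | 111 | Beloved ; 23 | 226 | Ficciones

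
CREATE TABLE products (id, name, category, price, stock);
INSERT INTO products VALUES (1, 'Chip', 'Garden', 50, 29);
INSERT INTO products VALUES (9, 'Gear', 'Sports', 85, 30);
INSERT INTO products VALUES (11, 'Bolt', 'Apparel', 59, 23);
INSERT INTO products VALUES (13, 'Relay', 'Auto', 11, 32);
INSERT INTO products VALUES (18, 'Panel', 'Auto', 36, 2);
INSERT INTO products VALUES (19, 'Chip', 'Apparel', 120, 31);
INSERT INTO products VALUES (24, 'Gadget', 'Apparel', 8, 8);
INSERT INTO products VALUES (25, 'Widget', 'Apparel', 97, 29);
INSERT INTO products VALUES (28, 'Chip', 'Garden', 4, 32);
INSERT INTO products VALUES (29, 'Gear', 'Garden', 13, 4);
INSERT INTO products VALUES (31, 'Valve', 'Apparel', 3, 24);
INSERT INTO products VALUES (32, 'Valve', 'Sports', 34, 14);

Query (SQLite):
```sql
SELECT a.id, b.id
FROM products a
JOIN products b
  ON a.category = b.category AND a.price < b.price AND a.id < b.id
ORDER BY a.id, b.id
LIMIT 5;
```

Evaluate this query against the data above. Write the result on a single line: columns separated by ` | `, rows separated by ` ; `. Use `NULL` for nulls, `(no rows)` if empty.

11 | 19 ; 11 | 25 ; 13 | 18 ; 24 | 25 ; 28 | 29

Pairs (a,b) with same category, a.price < b.price, a.id < b.id.
category groups: Apparel:{11,19,24,25,31} Auto:{13,18} Garden:{1,28,29} Sports:{9,32}
Ordered by (a.id, b.id); first 5.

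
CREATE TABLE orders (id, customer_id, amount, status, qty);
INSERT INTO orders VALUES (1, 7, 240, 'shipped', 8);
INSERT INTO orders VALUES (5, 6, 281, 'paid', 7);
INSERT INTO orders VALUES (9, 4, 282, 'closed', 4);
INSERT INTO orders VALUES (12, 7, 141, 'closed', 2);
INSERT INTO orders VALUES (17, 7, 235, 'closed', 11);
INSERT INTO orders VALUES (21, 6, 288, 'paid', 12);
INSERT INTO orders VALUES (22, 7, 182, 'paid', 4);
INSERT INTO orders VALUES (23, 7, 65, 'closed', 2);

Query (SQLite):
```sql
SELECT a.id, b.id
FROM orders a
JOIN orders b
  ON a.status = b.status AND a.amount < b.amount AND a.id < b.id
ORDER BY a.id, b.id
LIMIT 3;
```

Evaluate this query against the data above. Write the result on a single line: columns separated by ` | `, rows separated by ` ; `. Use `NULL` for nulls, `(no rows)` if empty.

5 | 21 ; 12 | 17

Pairs (a,b) with same status, a.amount < b.amount, a.id < b.id.
status groups: closed:{9,12,17,23} paid:{5,21,22} shipped:{1}
Ordered by (a.id, b.id); first 3.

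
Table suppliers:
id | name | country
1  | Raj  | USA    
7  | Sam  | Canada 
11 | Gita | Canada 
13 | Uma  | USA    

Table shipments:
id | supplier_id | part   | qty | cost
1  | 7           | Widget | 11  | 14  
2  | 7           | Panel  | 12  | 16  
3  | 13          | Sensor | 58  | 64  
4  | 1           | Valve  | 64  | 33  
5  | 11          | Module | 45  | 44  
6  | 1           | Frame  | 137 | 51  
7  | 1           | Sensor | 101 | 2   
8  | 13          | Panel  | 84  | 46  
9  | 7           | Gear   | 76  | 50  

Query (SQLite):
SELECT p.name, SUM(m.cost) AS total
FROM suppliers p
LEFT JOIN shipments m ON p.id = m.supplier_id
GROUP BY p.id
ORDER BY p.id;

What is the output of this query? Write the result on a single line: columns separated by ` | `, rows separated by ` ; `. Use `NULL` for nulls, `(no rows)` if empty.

Raj | 86 ; Sam | 80 ; Gita | 44 ; Uma | 110

LEFT JOIN keeps every suppliers row; unmatched ones get NULL for shipments columns.
Group by suppliers.id and compute SUM(m.cost). SUM over an all-NULL group is NULL.
  1: ids {4, 6, 7} → SUM(m.cost)=86
  7: ids {1, 2, 9} → SUM(m.cost)=80
  11: ids {5} → SUM(m.cost)=44
  13: ids {3, 8} → SUM(m.cost)=110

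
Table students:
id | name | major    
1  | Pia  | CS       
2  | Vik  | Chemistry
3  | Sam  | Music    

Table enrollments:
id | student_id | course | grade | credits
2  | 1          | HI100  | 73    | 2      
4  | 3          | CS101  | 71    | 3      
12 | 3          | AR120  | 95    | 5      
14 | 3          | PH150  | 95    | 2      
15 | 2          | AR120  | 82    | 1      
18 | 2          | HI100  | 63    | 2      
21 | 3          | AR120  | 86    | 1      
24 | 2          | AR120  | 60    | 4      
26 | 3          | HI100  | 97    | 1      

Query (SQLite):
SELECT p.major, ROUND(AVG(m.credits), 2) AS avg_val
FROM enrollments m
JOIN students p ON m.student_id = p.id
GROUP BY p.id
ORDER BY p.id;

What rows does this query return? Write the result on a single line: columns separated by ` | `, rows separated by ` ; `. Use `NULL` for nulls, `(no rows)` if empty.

CS | 2 ; Chemistry | 2.33 ; Music | 2.4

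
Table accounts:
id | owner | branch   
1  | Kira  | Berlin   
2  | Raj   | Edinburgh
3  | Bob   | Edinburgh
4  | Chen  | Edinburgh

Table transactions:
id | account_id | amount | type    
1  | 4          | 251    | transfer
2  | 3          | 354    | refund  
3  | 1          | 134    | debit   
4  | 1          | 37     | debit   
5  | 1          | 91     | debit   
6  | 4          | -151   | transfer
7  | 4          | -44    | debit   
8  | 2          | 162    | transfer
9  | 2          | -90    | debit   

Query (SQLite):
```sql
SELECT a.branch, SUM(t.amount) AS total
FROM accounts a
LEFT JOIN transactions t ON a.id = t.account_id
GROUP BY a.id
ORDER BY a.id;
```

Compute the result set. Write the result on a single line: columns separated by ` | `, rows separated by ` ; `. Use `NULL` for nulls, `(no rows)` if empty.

Berlin | 262 ; Edinburgh | 72 ; Edinburgh | 354 ; Edinburgh | 56

LEFT JOIN keeps every accounts row; unmatched ones get NULL for transactions columns.
Group by accounts.id and compute SUM(t.amount). SUM over an all-NULL group is NULL.
  1: ids {3, 4, 5} → SUM(t.amount)=262
  2: ids {8, 9} → SUM(t.amount)=72
  3: ids {2} → SUM(t.amount)=354
  4: ids {1, 6, 7} → SUM(t.amount)=56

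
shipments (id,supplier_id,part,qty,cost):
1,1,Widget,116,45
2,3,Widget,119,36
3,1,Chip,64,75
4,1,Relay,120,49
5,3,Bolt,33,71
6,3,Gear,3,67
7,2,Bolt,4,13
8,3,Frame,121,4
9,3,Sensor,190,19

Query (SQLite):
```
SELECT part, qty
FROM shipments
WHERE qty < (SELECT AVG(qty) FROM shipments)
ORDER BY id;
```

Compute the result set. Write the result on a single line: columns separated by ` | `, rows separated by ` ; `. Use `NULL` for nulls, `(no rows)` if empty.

Chip | 64 ; Bolt | 33 ; Gear | 3 ; Bolt | 4

Scalar subquery: AVG(qty) over all shipments rows = 85.555556 (≈; comparison uses full precision).
Keep rows where qty < that value.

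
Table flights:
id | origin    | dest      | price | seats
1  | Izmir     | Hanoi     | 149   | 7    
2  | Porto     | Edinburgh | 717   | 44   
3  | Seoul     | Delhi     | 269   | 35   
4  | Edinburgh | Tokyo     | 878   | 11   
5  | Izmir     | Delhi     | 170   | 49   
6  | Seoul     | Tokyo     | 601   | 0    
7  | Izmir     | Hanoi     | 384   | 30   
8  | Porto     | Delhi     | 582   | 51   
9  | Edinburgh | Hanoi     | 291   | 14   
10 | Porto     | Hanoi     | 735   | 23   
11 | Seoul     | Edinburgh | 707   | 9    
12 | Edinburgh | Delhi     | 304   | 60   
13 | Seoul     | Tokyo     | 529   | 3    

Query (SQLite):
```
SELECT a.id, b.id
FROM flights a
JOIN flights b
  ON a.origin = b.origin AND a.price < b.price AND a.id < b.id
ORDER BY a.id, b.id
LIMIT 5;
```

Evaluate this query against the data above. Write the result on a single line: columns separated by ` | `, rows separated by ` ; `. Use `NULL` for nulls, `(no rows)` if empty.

1 | 5 ; 1 | 7 ; 2 | 10 ; 3 | 6 ; 3 | 11

Pairs (a,b) with same origin, a.price < b.price, a.id < b.id.
origin groups: Edinburgh:{4,9,12} Izmir:{1,5,7} Porto:{2,8,10} Seoul:{3,6,11,13}
Ordered by (a.id, b.id); first 5.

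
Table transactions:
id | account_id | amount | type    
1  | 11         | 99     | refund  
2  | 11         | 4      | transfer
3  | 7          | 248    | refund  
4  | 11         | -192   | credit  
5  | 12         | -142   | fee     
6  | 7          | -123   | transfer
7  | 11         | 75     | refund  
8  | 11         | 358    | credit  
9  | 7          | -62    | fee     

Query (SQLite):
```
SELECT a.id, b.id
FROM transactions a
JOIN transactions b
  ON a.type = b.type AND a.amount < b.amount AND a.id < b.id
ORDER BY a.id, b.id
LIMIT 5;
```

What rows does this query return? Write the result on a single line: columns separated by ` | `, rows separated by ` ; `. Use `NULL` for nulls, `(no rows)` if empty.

Pairs (a,b) with same type, a.amount < b.amount, a.id < b.id.
type groups: credit:{4,8} fee:{5,9} refund:{1,3,7} transfer:{2,6}
Ordered by (a.id, b.id); first 5.

1 | 3 ; 4 | 8 ; 5 | 9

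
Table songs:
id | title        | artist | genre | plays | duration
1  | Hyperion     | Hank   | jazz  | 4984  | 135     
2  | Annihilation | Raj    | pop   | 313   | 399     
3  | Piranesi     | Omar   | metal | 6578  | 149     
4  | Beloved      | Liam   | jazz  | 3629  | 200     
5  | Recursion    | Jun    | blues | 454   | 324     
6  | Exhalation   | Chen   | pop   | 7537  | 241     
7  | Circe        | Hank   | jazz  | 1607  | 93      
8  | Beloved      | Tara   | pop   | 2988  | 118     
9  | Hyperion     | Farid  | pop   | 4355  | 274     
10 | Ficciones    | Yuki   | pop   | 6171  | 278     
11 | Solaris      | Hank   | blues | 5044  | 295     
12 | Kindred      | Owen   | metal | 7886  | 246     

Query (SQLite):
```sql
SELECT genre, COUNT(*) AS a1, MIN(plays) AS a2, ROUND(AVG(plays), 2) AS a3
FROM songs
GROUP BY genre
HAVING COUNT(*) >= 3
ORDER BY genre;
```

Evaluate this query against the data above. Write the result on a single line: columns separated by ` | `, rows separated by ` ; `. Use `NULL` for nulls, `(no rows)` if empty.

jazz | 3 | 1607 | 3406.67 ; pop | 5 | 313 | 4272.8

Group songs by genre.
Per group compute: COUNT(*), MIN(plays), ROUND(AVG(plays), 2).
HAVING: drop groups with fewer than 3 rows.
  blues: ids {5, 11} → COUNT(*)=2, MIN(plays)=454, ROUND(AVG(plays), 2)=2749
  jazz: ids {1, 4, 7} → COUNT(*)=3, MIN(plays)=1607, ROUND(AVG(plays), 2)=3406.67
  metal: ids {3, 12} → COUNT(*)=2, MIN(plays)=6578, ROUND(AVG(plays), 2)=7232
  pop: ids {2, 6, 8, 9, 10} → COUNT(*)=5, MIN(plays)=313, ROUND(AVG(plays), 2)=4272.8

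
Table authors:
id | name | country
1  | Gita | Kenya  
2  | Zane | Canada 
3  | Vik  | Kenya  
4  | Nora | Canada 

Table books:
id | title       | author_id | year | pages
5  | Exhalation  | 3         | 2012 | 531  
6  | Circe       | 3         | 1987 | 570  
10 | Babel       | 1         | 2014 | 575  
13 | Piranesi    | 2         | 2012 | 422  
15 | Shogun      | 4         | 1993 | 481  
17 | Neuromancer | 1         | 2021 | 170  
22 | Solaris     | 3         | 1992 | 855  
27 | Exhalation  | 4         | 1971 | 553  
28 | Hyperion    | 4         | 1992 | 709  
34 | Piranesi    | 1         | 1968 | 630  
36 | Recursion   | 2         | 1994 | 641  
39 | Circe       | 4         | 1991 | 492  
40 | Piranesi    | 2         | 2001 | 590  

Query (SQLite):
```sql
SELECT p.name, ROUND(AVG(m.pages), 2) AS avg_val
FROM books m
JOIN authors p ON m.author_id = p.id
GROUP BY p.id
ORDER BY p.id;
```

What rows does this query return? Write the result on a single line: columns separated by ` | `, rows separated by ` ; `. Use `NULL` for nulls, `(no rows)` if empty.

Join each books row to its authors via author_id.
Group joined rows by authors.id; compute ROUND(AVG(m.pages), 2) per group.
  1: ids {10, 17, 34} → ROUND(AVG(m.pages), 2)=458.33
  2: ids {13, 36, 40} → ROUND(AVG(m.pages), 2)=551
  3: ids {5, 6, 22} → ROUND(AVG(m.pages), 2)=652
  4: ids {15, 27, 28, 39} → ROUND(AVG(m.pages), 2)=558.75

Gita | 458.33 ; Zane | 551 ; Vik | 652 ; Nora | 558.75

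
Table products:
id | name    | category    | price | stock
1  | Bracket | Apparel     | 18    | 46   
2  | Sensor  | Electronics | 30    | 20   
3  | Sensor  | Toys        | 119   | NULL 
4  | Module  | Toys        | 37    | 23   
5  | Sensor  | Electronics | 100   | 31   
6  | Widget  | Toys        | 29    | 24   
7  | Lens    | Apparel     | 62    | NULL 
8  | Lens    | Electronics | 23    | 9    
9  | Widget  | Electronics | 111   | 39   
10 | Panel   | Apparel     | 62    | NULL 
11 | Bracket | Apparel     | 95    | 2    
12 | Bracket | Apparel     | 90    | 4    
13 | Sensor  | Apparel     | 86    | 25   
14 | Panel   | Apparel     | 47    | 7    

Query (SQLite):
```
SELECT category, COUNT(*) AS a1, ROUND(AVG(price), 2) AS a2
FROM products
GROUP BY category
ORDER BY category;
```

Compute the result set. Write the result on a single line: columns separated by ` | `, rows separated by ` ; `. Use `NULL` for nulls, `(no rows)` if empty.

Apparel | 7 | 65.71 ; Electronics | 4 | 66 ; Toys | 3 | 61.67

Group products by category.
Per group compute: COUNT(*), ROUND(AVG(price), 2).
  Apparel: ids {1, 7, 10, 11, 12, 13, 14} → COUNT(*)=7, ROUND(AVG(price), 2)=65.71
  Electronics: ids {2, 5, 8, 9} → COUNT(*)=4, ROUND(AVG(price), 2)=66
  Toys: ids {3, 4, 6} → COUNT(*)=3, ROUND(AVG(price), 2)=61.67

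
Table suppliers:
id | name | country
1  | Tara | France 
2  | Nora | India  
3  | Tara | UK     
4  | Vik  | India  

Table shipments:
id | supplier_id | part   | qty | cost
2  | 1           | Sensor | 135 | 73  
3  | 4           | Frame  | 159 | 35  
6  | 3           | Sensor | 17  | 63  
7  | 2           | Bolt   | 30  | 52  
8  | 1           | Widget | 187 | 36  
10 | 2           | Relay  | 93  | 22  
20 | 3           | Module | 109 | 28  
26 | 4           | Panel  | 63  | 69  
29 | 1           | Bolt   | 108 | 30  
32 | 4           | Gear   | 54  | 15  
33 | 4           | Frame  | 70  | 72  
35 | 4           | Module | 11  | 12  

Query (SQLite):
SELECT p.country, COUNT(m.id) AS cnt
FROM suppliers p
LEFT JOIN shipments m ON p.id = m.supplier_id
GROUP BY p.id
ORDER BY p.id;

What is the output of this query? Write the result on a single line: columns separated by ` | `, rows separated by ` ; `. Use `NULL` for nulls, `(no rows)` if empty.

LEFT JOIN keeps every suppliers row; unmatched ones get NULL for shipments columns.
Group by suppliers.id and compute COUNT(m.id). COUNT(col) of an all-NULL group is 0.
  1: ids {2, 8, 29} → COUNT(m.id)=3
  2: ids {7, 10} → COUNT(m.id)=2
  3: ids {6, 20} → COUNT(m.id)=2
  4: ids {3, 26, 32, 33, 35} → COUNT(m.id)=5

France | 3 ; India | 2 ; UK | 2 ; India | 5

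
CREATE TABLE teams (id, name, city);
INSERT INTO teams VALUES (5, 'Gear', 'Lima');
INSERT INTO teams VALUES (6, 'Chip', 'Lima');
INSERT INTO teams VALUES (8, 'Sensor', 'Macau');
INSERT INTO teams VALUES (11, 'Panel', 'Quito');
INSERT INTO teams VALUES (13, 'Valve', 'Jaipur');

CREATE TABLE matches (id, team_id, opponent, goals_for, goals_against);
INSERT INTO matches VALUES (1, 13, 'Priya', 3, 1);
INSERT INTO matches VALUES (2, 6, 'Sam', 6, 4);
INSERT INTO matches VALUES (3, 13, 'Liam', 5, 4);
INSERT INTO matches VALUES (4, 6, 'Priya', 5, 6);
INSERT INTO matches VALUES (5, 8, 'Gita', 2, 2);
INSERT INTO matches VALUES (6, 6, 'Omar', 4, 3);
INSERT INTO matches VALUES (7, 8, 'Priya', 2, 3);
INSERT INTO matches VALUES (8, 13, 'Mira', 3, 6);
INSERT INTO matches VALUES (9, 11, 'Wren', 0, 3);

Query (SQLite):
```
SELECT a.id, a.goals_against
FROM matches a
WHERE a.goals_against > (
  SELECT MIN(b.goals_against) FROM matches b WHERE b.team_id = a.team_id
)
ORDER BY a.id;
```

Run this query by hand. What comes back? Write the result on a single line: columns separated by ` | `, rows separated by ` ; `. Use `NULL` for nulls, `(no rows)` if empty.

For each matches row a, compute MIN(goals_against) over rows sharing a.team_id.
Keep row a if a.goals_against > that per-group MIN.
  team_id=6: MIN(goals_against) = 3
  team_id=8: MIN(goals_against) = 2
  team_id=11: MIN(goals_against) = 3
  team_id=13: MIN(goals_against) = 1

2 | 4 ; 3 | 4 ; 4 | 6 ; 7 | 3 ; 8 | 6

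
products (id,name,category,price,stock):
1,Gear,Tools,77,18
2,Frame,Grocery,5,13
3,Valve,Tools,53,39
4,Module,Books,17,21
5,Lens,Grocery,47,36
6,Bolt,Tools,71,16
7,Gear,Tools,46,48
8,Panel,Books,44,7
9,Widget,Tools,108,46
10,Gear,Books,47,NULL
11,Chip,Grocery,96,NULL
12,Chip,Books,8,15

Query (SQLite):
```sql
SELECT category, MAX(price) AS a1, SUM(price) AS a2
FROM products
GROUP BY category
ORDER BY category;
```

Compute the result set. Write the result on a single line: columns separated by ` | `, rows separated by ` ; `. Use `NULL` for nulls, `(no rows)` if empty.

Books | 47 | 116 ; Grocery | 96 | 148 ; Tools | 108 | 355

Group products by category.
Per group compute: MAX(price), SUM(price).
  Books: ids {4, 8, 10, 12} → MAX(price)=47, SUM(price)=116
  Grocery: ids {2, 5, 11} → MAX(price)=96, SUM(price)=148
  Tools: ids {1, 3, 6, 7, 9} → MAX(price)=108, SUM(price)=355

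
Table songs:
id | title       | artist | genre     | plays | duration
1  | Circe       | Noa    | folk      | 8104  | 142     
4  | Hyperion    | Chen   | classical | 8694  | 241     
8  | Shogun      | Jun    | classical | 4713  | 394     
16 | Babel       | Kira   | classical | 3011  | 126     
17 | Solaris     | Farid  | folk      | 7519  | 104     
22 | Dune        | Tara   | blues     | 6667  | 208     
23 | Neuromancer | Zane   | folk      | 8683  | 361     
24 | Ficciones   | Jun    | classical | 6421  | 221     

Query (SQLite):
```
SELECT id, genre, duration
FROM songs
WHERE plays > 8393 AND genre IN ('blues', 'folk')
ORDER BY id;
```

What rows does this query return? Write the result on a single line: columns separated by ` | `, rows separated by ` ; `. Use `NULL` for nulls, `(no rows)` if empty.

23 | folk | 361

plays > 8393: ids {4, 23}
genre IN ('blues', 'folk'): ids {1, 17, 22, 23}
Combine with AND.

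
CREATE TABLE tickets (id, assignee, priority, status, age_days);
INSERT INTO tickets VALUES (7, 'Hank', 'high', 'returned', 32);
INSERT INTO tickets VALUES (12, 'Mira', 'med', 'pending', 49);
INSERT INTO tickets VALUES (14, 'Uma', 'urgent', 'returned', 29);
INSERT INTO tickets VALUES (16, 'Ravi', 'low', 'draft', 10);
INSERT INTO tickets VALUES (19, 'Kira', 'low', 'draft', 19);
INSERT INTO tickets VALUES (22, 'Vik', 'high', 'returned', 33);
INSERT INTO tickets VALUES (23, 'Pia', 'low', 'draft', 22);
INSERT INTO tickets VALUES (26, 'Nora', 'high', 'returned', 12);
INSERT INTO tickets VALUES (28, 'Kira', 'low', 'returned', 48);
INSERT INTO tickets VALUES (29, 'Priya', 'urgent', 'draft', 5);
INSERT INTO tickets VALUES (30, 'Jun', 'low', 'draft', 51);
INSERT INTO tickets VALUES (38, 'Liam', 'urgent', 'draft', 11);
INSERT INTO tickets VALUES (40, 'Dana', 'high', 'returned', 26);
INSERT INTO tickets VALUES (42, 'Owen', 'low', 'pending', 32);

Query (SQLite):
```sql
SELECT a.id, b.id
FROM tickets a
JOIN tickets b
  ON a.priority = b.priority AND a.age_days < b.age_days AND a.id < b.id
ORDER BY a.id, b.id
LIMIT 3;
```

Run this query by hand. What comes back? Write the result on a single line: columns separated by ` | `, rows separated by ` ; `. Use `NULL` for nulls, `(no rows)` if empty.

Pairs (a,b) with same priority, a.age_days < b.age_days, a.id < b.id.
priority groups: high:{7,22,26,40} low:{16,19,23,28,30,42} med:{12} urgent:{14,29,38}
Ordered by (a.id, b.id); first 3.

7 | 22 ; 16 | 19 ; 16 | 23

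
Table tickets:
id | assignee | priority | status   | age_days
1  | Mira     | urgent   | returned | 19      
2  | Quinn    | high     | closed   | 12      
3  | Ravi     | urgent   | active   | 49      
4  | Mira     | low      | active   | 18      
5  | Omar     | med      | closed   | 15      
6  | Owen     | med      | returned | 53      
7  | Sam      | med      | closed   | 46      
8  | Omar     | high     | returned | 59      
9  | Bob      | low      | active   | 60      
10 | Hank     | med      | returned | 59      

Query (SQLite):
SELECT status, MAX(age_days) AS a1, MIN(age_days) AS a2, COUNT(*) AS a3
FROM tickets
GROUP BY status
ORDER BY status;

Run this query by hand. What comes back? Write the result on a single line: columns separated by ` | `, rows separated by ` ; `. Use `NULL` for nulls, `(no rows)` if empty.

Group tickets by status.
Per group compute: MAX(age_days), MIN(age_days), COUNT(*).
  active: ids {3, 4, 9} → MAX(age_days)=60, MIN(age_days)=18, COUNT(*)=3
  closed: ids {2, 5, 7} → MAX(age_days)=46, MIN(age_days)=12, COUNT(*)=3
  returned: ids {1, 6, 8, 10} → MAX(age_days)=59, MIN(age_days)=19, COUNT(*)=4

active | 60 | 18 | 3 ; closed | 46 | 12 | 3 ; returned | 59 | 19 | 4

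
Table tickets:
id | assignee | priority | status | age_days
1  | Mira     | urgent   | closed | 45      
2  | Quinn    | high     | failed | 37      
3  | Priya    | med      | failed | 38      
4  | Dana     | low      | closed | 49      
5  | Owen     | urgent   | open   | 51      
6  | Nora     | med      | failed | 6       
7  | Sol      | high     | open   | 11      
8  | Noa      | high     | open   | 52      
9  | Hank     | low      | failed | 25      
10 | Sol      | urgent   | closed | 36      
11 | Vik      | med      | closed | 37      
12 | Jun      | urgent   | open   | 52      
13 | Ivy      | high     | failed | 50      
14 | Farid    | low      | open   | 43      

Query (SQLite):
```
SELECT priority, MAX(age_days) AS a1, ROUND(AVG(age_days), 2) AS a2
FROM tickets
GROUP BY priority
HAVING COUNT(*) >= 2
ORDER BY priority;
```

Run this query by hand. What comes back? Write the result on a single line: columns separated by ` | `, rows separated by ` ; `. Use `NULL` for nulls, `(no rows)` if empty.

high | 52 | 37.5 ; low | 49 | 39 ; med | 38 | 27 ; urgent | 52 | 46

Group tickets by priority.
Per group compute: MAX(age_days), ROUND(AVG(age_days), 2).
HAVING: drop groups with fewer than 2 rows.
  high: ids {2, 7, 8, 13} → MAX(age_days)=52, ROUND(AVG(age_days), 2)=37.5
  low: ids {4, 9, 14} → MAX(age_days)=49, ROUND(AVG(age_days), 2)=39
  med: ids {3, 6, 11} → MAX(age_days)=38, ROUND(AVG(age_days), 2)=27
  urgent: ids {1, 5, 10, 12} → MAX(age_days)=52, ROUND(AVG(age_days), 2)=46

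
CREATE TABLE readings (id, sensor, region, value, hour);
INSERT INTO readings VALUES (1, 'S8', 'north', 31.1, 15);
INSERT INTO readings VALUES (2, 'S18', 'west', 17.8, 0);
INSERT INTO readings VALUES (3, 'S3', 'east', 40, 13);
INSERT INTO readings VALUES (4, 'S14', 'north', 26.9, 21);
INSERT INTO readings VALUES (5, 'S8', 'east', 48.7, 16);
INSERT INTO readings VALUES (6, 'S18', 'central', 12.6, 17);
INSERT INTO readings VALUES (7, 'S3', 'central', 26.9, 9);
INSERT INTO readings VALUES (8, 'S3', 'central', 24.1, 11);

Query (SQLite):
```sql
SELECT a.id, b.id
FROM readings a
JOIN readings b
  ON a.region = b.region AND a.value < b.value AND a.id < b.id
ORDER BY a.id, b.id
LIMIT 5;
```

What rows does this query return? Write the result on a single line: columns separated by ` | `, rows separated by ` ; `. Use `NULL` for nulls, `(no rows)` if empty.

3 | 5 ; 6 | 7 ; 6 | 8

Pairs (a,b) with same region, a.value < b.value, a.id < b.id.
region groups: central:{6,7,8} east:{3,5} north:{1,4} west:{2}
Ordered by (a.id, b.id); first 5.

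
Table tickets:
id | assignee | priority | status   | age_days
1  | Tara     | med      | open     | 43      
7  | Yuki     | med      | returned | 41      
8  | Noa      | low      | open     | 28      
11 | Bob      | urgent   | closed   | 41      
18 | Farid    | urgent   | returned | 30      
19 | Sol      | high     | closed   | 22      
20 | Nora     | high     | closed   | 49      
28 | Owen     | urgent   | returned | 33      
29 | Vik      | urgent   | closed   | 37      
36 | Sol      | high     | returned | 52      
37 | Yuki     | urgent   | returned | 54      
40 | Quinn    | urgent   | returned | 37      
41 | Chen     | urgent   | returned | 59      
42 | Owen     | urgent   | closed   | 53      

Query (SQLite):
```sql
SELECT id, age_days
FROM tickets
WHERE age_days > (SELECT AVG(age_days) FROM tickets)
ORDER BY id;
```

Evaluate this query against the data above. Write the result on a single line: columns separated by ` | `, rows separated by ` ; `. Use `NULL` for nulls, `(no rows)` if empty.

1 | 43 ; 20 | 49 ; 36 | 52 ; 37 | 54 ; 41 | 59 ; 42 | 53

Scalar subquery: AVG(age_days) over all tickets rows = 41.357143 (≈; comparison uses full precision).
Keep rows where age_days > that value.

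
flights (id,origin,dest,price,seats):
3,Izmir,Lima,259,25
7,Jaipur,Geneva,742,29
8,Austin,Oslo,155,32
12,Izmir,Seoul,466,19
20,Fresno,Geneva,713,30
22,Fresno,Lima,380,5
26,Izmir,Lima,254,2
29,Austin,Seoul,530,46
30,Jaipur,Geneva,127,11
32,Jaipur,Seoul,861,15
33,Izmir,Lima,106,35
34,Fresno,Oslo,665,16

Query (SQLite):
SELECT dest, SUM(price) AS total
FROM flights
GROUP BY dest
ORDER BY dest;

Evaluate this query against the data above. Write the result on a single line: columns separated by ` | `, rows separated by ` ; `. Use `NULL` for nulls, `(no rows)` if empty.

Geneva | 1582 ; Lima | 999 ; Oslo | 820 ; Seoul | 1857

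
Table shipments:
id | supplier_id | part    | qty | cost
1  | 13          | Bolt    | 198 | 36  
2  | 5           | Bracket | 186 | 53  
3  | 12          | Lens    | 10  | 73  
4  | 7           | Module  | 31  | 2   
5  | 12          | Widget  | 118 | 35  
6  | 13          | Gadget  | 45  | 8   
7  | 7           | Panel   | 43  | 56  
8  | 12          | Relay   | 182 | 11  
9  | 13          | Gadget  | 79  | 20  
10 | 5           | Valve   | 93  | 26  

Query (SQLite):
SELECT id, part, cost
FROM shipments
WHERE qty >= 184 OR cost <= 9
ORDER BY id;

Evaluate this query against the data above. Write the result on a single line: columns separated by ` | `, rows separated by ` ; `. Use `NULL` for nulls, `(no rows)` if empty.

1 | Bolt | 36 ; 2 | Bracket | 53 ; 4 | Module | 2 ; 6 | Gadget | 8

qty >= 184: ids {1, 2}
cost <= 9: ids {4, 6}
Combine with OR.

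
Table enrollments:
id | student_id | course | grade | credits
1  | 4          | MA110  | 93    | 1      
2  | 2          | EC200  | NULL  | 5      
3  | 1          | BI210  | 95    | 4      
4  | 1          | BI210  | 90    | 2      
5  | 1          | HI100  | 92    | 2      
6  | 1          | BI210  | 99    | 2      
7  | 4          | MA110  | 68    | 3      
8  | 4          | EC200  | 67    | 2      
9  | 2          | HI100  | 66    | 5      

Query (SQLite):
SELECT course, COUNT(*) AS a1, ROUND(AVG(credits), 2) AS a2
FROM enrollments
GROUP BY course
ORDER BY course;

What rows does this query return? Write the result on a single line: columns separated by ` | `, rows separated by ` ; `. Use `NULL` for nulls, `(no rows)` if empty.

BI210 | 3 | 2.67 ; EC200 | 2 | 3.5 ; HI100 | 2 | 3.5 ; MA110 | 2 | 2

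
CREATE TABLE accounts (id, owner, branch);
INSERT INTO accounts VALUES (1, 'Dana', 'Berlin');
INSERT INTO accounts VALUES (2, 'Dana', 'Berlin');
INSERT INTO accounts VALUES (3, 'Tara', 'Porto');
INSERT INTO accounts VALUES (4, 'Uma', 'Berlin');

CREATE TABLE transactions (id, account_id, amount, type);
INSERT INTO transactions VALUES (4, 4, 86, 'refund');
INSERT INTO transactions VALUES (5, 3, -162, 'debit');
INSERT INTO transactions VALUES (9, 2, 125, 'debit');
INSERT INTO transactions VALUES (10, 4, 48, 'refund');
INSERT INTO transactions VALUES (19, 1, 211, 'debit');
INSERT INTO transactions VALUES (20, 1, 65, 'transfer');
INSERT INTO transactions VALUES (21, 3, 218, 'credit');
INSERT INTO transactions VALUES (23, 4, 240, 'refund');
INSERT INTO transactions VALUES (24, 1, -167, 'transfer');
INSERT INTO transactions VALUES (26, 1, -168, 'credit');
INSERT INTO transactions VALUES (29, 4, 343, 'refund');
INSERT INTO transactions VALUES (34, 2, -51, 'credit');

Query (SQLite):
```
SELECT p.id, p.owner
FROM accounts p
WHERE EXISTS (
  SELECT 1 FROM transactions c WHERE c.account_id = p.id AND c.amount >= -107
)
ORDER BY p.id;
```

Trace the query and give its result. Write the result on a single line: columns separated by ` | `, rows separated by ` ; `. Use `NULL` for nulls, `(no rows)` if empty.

1 | Dana ; 2 | Dana ; 3 | Tara ; 4 | Uma

For each accounts row, check whether any transactions with matching account_id has amount >= -107.
Keep rows where that is true.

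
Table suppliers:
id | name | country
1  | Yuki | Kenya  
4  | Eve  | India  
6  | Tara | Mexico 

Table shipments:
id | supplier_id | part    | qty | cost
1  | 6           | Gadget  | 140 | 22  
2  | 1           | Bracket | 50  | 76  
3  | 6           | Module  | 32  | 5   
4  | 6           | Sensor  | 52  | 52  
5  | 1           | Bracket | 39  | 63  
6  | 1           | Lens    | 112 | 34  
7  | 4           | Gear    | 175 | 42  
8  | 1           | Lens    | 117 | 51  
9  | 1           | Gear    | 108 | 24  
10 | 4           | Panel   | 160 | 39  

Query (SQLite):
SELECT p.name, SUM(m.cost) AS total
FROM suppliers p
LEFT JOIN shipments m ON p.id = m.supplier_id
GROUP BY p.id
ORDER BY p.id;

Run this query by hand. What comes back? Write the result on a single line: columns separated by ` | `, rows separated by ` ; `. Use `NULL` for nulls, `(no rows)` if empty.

Yuki | 248 ; Eve | 81 ; Tara | 79

LEFT JOIN keeps every suppliers row; unmatched ones get NULL for shipments columns.
Group by suppliers.id and compute SUM(m.cost). SUM over an all-NULL group is NULL.
  1: ids {2, 5, 6, 8, 9} → SUM(m.cost)=248
  4: ids {7, 10} → SUM(m.cost)=81
  6: ids {1, 3, 4} → SUM(m.cost)=79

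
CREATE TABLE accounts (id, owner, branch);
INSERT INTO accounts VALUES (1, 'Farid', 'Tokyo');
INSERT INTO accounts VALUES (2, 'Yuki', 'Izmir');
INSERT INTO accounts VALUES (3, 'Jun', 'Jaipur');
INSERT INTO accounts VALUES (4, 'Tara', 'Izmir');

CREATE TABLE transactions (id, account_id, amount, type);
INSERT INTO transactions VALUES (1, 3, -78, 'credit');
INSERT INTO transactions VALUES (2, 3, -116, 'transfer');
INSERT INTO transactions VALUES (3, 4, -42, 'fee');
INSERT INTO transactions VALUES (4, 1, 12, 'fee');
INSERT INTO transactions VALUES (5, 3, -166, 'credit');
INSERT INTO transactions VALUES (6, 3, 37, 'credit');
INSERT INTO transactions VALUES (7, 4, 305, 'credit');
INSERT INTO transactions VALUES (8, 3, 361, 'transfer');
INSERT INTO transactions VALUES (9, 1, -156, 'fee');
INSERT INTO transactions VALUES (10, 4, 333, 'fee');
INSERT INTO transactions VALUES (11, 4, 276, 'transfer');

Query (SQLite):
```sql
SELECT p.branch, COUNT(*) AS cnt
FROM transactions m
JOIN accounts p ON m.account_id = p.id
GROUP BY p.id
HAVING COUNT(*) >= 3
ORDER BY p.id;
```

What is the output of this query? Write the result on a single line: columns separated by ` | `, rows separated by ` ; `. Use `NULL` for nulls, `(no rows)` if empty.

Jaipur | 5 ; Izmir | 4

Join each transactions row to its accounts via account_id.
Group joined rows by accounts.id; compute COUNT(*) per group.
HAVING: keep groups with count ≥ 3.
  1: ids {4, 9} → COUNT(*)=2
  3: ids {1, 2, 5, 6, 8} → COUNT(*)=5
  4: ids {3, 7, 10, 11} → COUNT(*)=4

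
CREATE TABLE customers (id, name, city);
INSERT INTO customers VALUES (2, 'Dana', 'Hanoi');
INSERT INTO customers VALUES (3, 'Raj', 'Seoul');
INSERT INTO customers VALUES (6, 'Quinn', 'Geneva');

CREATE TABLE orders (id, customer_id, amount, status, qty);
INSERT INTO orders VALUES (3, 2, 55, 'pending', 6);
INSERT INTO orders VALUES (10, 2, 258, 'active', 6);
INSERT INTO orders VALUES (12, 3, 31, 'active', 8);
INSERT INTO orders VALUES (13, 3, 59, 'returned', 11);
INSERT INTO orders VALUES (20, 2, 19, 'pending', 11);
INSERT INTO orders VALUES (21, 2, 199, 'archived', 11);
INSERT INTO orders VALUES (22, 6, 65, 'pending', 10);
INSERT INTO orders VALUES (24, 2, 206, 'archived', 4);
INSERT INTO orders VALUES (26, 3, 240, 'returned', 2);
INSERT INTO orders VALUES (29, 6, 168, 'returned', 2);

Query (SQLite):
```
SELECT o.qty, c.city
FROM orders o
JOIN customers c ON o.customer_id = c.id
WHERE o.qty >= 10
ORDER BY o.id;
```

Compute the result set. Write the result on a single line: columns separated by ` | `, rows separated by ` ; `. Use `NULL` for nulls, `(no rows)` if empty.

Each orders row matches the customers row where customer_id = customers.id.
Then keep rows with o.qty >= 10.

11 | Seoul ; 11 | Hanoi ; 11 | Hanoi ; 10 | Geneva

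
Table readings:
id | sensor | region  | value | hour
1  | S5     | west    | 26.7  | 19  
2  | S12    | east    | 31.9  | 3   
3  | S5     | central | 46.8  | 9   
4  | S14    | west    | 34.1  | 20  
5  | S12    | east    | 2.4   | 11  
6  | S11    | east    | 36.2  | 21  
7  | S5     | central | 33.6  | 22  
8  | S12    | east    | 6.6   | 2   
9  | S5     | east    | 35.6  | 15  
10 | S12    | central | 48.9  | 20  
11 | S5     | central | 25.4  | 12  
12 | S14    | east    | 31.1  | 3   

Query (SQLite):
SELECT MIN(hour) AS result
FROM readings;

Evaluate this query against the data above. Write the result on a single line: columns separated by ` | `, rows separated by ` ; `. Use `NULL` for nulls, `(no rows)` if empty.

All hour values: [19, 3, 9, 20, 11, 21, 22, 2, 15, 20, 12, 3].
MIN of non-NULL values = 2.

2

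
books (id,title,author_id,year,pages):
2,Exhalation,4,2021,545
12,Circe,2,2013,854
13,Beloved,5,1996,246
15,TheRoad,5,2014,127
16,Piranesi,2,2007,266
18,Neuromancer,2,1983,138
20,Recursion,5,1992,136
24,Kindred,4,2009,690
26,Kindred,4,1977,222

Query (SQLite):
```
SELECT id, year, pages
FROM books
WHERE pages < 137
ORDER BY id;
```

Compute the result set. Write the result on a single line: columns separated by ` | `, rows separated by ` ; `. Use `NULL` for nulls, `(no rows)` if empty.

15 | 2014 | 127 ; 20 | 1992 | 136

pages < 137: ids {15, 20}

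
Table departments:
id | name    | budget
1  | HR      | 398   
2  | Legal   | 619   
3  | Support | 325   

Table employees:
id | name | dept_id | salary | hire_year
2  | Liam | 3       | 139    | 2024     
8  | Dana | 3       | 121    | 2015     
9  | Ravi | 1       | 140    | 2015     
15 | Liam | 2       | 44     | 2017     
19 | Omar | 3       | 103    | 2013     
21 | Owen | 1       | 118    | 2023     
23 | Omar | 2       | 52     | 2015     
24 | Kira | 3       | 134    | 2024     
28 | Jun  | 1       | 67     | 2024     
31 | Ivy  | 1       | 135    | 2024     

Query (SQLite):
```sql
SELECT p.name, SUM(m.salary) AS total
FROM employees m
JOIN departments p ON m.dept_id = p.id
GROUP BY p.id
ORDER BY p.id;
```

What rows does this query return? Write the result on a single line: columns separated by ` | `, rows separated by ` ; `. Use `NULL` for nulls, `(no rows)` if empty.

HR | 460 ; Legal | 96 ; Support | 497

Join each employees row to its departments via dept_id.
Group joined rows by departments.id; compute SUM(m.salary) per group.
  1: ids {9, 21, 28, 31} → SUM(m.salary)=460
  2: ids {15, 23} → SUM(m.salary)=96
  3: ids {2, 8, 19, 24} → SUM(m.salary)=497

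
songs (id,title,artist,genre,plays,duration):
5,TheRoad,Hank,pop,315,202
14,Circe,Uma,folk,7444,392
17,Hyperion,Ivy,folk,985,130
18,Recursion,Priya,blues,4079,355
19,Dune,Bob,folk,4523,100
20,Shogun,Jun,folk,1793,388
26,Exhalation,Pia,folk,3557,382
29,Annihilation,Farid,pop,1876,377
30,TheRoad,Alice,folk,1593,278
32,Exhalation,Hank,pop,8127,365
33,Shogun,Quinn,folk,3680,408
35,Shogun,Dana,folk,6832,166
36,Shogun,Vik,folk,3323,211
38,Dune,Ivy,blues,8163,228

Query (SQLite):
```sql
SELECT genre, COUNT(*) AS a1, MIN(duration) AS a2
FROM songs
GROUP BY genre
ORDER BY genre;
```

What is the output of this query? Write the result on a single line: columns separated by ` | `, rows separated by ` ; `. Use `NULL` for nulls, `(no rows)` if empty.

Group songs by genre.
Per group compute: COUNT(*), MIN(duration).
  blues: ids {18, 38} → COUNT(*)=2, MIN(duration)=228
  folk: ids {14, 17, 19, 20, 26, 30, 33, 35, 36} → COUNT(*)=9, MIN(duration)=100
  pop: ids {5, 29, 32} → COUNT(*)=3, MIN(duration)=202

blues | 2 | 228 ; folk | 9 | 100 ; pop | 3 | 202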